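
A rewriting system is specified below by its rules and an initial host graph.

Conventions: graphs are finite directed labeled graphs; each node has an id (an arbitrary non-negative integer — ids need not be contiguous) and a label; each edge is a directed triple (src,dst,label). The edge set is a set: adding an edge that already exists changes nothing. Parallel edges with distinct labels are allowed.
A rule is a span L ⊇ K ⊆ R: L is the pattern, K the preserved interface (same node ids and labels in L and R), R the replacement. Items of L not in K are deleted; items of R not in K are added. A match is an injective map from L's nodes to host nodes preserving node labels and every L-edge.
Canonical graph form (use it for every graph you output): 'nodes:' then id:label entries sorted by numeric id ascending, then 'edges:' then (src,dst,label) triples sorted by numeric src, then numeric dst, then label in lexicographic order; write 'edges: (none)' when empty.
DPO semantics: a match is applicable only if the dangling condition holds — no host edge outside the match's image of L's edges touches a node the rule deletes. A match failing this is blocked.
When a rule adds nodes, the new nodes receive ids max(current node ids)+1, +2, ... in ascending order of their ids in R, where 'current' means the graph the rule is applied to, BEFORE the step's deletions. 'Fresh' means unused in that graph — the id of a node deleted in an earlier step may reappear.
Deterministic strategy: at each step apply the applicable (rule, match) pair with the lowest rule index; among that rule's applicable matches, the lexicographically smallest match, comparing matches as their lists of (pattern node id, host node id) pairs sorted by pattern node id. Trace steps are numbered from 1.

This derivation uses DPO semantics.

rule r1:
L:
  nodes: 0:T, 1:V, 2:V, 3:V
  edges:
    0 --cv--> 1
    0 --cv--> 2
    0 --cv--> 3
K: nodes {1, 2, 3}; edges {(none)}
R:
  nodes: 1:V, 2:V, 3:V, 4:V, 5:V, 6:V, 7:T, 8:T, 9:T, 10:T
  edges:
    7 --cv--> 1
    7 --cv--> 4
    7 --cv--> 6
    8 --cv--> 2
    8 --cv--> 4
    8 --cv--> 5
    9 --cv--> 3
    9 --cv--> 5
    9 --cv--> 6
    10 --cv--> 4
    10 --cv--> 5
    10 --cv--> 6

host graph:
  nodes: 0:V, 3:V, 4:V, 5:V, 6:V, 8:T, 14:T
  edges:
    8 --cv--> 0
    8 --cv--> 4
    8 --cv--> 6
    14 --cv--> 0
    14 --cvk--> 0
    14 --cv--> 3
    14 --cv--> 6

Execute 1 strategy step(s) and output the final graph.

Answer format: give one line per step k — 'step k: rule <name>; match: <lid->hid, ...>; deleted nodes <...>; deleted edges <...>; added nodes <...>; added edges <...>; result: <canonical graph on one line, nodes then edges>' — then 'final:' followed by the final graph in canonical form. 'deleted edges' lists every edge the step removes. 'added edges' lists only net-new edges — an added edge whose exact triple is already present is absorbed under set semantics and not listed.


step 1: rule r1; match: 0->8, 1->0, 2->4, 3->6; deleted nodes 8; deleted edges (8,0,cv); (8,4,cv); (8,6,cv); added nodes 15, 16, 17, 18, 19, 20, 21; added edges (18,0,cv); (18,15,cv); (18,17,cv); (19,4,cv); (19,15,cv); (19,16,cv); (20,6,cv); (20,16,cv); (20,17,cv); (21,15,cv); (21,16,cv); (21,17,cv); result: nodes: 0:V, 3:V, 4:V, 5:V, 6:V, 14:T, 15:V, 16:V, 17:V, 18:T, 19:T, 20:T, 21:T edges: (14,0,cv); (14,0,cvk); (14,3,cv); (14,6,cv); (18,0,cv); (18,15,cv); (18,17,cv); (19,4,cv); (19,15,cv); (19,16,cv); (20,6,cv); (20,16,cv); (20,17,cv); (21,15,cv); (21,16,cv); (21,17,cv)
final:
nodes: 0:V, 3:V, 4:V, 5:V, 6:V, 14:T, 15:V, 16:V, 17:V, 18:T, 19:T, 20:T, 21:T
edges: (14,0,cv); (14,0,cvk); (14,3,cv); (14,6,cv); (18,0,cv); (18,15,cv); (18,17,cv); (19,4,cv); (19,15,cv); (19,16,cv); (20,6,cv); (20,16,cv); (20,17,cv); (21,15,cv); (21,16,cv); (21,17,cv)


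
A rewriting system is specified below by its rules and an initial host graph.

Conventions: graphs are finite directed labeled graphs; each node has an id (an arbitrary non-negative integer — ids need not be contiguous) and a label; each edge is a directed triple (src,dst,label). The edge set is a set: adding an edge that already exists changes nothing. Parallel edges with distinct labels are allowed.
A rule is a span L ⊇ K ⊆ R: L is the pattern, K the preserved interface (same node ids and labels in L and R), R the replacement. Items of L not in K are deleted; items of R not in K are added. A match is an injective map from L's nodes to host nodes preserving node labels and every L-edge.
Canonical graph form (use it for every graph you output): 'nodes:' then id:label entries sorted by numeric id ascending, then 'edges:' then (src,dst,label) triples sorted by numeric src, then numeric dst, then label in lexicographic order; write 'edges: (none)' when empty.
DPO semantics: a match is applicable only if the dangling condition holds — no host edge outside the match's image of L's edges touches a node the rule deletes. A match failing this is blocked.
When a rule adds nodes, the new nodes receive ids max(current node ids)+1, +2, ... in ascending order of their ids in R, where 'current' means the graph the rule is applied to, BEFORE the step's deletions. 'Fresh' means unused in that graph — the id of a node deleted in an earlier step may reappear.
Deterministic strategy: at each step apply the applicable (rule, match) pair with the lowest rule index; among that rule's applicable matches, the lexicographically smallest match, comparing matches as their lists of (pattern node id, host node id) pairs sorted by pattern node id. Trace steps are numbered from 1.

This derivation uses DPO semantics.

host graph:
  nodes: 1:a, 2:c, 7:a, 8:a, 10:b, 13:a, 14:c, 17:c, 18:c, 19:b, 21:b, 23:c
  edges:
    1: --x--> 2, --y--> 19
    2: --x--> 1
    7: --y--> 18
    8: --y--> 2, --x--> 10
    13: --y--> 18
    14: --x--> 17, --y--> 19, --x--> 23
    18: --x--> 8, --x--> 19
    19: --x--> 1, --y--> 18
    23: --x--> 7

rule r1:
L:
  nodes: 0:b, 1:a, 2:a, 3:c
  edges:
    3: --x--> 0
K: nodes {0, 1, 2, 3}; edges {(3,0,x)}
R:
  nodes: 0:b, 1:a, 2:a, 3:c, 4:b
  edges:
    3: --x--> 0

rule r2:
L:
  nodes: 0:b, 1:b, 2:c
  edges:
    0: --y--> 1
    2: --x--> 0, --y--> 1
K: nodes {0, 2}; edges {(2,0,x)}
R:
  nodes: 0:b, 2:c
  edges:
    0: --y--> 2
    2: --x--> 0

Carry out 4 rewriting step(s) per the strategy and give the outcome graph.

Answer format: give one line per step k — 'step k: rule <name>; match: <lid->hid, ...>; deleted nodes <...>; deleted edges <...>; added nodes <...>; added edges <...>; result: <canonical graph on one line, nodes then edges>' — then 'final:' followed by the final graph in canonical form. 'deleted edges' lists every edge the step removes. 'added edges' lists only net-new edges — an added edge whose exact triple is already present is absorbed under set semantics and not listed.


step 1: rule r1; match: 0->19, 1->1, 2->7, 3->18; deleted nodes (none); deleted edges (none); added nodes 24; added edges (none); result: nodes: 1:a, 2:c, 7:a, 8:a, 10:b, 13:a, 14:c, 17:c, 18:c, 19:b, 21:b, 23:c, 24:b edges: (1,2,x); (1,19,y); (2,1,x); (7,18,y); (8,2,y); (8,10,x); (13,18,y); (14,17,x); (14,19,y); (14,23,x); (18,8,x); (18,19,x); (19,1,x); (19,18,y); (23,7,x)
step 2: rule r1; match: 0->19, 1->1, 2->7, 3->18; deleted nodes (none); deleted edges (none); added nodes 25; added edges (none); result: nodes: 1:a, 2:c, 7:a, 8:a, 10:b, 13:a, 14:c, 17:c, 18:c, 19:b, 21:b, 23:c, 24:b, 25:b edges: (1,2,x); (1,19,y); (2,1,x); (7,18,y); (8,2,y); (8,10,x); (13,18,y); (14,17,x); (14,19,y); (14,23,x); (18,8,x); (18,19,x); (19,1,x); (19,18,y); (23,7,x)
step 3: rule r1; match: 0->19, 1->1, 2->7, 3->18; deleted nodes (none); deleted edges (none); added nodes 26; added edges (none); result: nodes: 1:a, 2:c, 7:a, 8:a, 10:b, 13:a, 14:c, 17:c, 18:c, 19:b, 21:b, 23:c, 24:b, 25:b, 26:b edges: (1,2,x); (1,19,y); (2,1,x); (7,18,y); (8,2,y); (8,10,x); (13,18,y); (14,17,x); (14,19,y); (14,23,x); (18,8,x); (18,19,x); (19,1,x); (19,18,y); (23,7,x)
step 4: rule r1; match: 0->19, 1->1, 2->7, 3->18; deleted nodes (none); deleted edges (none); added nodes 27; added edges (none); result: nodes: 1:a, 2:c, 7:a, 8:a, 10:b, 13:a, 14:c, 17:c, 18:c, 19:b, 21:b, 23:c, 24:b, 25:b, 26:b, 27:b edges: (1,2,x); (1,19,y); (2,1,x); (7,18,y); (8,2,y); (8,10,x); (13,18,y); (14,17,x); (14,19,y); (14,23,x); (18,8,x); (18,19,x); (19,1,x); (19,18,y); (23,7,x)
final:
nodes: 1:a, 2:c, 7:a, 8:a, 10:b, 13:a, 14:c, 17:c, 18:c, 19:b, 21:b, 23:c, 24:b, 25:b, 26:b, 27:b
edges: (1,2,x); (1,19,y); (2,1,x); (7,18,y); (8,2,y); (8,10,x); (13,18,y); (14,17,x); (14,19,y); (14,23,x); (18,8,x); (18,19,x); (19,1,x); (19,18,y); (23,7,x)


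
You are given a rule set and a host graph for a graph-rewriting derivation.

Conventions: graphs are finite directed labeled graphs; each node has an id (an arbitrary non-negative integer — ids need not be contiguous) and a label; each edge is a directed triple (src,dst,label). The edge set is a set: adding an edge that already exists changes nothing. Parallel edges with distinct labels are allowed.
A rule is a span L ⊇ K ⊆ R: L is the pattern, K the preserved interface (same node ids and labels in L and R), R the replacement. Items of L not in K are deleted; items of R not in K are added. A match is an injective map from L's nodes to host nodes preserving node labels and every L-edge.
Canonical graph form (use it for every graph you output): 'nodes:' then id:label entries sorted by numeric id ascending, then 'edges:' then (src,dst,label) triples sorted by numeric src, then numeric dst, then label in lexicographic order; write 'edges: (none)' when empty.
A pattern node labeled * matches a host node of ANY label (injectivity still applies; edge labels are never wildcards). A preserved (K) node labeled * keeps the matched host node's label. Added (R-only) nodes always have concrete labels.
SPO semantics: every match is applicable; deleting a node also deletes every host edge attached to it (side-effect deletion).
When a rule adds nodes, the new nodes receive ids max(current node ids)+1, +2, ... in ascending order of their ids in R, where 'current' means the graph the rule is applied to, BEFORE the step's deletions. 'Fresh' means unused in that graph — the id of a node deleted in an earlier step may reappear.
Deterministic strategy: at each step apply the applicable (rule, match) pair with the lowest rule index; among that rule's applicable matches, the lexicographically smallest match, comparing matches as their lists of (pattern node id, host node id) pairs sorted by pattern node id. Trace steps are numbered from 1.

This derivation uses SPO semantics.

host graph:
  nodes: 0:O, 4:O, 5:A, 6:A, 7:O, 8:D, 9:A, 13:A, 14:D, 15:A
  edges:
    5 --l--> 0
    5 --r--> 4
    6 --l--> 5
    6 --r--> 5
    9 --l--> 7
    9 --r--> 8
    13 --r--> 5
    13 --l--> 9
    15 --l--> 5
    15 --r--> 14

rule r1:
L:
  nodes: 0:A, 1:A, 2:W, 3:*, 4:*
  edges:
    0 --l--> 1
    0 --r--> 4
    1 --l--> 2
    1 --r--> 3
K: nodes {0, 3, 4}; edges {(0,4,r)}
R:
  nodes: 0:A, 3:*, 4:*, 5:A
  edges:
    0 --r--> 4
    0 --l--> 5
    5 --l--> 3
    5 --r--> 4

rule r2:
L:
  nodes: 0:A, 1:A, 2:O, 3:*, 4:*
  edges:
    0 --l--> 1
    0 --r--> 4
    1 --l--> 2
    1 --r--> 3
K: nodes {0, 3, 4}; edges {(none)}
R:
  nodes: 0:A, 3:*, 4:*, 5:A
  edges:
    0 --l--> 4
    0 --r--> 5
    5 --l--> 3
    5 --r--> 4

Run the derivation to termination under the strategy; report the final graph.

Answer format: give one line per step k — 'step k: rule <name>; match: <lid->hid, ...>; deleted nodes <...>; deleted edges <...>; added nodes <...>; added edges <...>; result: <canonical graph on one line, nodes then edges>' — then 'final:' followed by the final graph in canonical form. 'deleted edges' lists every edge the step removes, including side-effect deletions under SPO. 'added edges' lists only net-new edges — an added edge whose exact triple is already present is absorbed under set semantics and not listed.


step 1: rule r2; match: 0->13, 1->9, 2->7, 3->8, 4->5; deleted nodes 7, 9; deleted edges (9,7,l); (9,8,r); (13,5,r); (13,9,l); added nodes 16; added edges (13,5,l); (13,16,r); (16,5,r); (16,8,l); result: nodes: 0:O, 4:O, 5:A, 6:A, 8:D, 13:A, 14:D, 15:A, 16:A edges: (5,0,l); (5,4,r); (6,5,l); (6,5,r); (13,5,l); (13,16,r); (15,5,l); (15,14,r); (16,5,r); (16,8,l)
step 2: rule r2; match: 0->13, 1->5, 2->0, 3->4, 4->16; deleted nodes 0, 5; deleted edges (5,0,l); (5,4,r); (6,5,l); (6,5,r); (13,5,l); (13,16,r); (15,5,l); (16,5,r); added nodes 17; added edges (13,16,l); (13,17,r); (17,4,l); (17,16,r); result: nodes: 4:O, 6:A, 8:D, 13:A, 14:D, 15:A, 16:A, 17:A edges: (13,16,l); (13,17,r); (15,14,r); (16,8,l); (17,4,l); (17,16,r)
final:
nodes: 4:O, 6:A, 8:D, 13:A, 14:D, 15:A, 16:A, 17:A
edges: (13,16,l); (13,17,r); (15,14,r); (16,8,l); (17,4,l); (17,16,r)


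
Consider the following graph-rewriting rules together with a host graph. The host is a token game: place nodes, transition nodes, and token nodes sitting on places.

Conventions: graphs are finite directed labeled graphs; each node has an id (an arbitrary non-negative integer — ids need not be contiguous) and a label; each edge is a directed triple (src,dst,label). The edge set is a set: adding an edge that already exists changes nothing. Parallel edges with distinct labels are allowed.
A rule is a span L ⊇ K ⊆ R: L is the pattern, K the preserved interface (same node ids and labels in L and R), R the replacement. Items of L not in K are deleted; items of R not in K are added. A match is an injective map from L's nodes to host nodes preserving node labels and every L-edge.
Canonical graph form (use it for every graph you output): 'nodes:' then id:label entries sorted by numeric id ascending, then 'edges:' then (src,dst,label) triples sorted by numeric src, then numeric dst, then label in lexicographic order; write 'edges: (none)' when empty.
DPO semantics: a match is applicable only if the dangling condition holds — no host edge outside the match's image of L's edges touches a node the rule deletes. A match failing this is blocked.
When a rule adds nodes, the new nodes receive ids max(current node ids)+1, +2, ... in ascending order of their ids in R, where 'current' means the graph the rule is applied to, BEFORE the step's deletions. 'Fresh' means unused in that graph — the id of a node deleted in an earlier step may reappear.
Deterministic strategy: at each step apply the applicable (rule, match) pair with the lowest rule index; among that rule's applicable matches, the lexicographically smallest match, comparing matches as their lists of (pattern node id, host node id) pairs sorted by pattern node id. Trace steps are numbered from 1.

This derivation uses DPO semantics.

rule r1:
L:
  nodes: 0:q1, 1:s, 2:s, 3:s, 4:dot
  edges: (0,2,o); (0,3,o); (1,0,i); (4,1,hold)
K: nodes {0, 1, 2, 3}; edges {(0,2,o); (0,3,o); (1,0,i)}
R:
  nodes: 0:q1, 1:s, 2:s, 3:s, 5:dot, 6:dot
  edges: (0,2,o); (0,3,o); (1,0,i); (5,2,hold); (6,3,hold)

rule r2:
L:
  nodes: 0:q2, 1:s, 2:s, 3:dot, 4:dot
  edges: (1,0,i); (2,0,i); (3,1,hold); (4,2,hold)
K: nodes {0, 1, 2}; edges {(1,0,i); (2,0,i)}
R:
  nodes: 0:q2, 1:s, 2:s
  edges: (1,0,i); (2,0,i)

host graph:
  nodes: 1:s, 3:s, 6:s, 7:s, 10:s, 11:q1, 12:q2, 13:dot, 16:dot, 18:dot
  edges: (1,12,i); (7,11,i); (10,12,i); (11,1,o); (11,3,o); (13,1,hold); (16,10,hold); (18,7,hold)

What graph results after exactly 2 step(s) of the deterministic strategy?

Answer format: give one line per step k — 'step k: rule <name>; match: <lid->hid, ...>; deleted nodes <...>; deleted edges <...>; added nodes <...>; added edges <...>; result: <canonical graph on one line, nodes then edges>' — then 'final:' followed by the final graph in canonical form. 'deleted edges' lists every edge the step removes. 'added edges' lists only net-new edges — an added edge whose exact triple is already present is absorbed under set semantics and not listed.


step 1: rule r1; match: 0->11, 1->7, 2->1, 3->3, 4->18; deleted nodes 18; deleted edges (18,7,hold); added nodes 19, 20; added edges (19,1,hold); (20,3,hold); result: nodes: 1:s, 3:s, 6:s, 7:s, 10:s, 11:q1, 12:q2, 13:dot, 16:dot, 19:dot, 20:dot edges: (1,12,i); (7,11,i); (10,12,i); (11,1,o); (11,3,o); (13,1,hold); (16,10,hold); (19,1,hold); (20,3,hold)
step 2: rule r2; match: 0->12, 1->1, 2->10, 3->13, 4->16; deleted nodes 13, 16; deleted edges (13,1,hold); (16,10,hold); added nodes (none); added edges (none); result: nodes: 1:s, 3:s, 6:s, 7:s, 10:s, 11:q1, 12:q2, 19:dot, 20:dot edges: (1,12,i); (7,11,i); (10,12,i); (11,1,o); (11,3,o); (19,1,hold); (20,3,hold)
final:
nodes: 1:s, 3:s, 6:s, 7:s, 10:s, 11:q1, 12:q2, 19:dot, 20:dot
edges: (1,12,i); (7,11,i); (10,12,i); (11,1,o); (11,3,o); (19,1,hold); (20,3,hold)


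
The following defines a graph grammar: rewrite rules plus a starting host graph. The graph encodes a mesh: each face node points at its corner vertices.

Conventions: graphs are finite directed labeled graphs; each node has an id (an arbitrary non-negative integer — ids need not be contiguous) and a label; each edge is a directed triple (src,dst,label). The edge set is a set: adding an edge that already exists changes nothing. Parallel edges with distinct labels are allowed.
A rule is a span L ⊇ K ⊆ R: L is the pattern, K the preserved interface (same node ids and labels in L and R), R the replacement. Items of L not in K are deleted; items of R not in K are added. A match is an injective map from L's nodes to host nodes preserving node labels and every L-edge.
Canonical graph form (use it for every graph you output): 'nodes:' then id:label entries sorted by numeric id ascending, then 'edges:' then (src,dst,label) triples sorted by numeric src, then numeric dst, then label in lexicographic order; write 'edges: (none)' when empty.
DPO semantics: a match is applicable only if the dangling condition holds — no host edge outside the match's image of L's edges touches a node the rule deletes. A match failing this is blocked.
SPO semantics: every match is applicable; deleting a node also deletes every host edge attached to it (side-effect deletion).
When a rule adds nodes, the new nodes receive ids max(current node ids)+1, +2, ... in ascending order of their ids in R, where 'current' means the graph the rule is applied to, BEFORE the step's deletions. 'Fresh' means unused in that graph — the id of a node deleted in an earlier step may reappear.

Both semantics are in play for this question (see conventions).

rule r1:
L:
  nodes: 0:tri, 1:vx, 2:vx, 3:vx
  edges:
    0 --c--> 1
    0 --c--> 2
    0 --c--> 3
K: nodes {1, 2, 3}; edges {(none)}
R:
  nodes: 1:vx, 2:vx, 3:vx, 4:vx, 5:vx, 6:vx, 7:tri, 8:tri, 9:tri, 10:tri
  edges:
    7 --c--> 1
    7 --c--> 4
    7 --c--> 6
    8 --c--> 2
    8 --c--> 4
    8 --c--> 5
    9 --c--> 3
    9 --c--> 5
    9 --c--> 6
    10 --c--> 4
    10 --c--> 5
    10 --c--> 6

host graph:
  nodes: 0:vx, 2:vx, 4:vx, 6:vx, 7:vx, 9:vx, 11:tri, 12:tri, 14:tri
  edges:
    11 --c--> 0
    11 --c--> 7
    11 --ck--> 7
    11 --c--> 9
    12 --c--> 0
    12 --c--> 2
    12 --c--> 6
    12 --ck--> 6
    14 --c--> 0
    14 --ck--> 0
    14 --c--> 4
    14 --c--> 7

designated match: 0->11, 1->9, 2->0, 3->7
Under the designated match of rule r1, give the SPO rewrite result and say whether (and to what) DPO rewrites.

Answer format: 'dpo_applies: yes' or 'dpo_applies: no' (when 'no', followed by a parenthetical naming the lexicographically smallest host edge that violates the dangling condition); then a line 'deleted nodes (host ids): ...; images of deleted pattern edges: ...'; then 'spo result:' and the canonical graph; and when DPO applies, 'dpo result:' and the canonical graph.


dpo_applies: no
(the rule deletes node 11, which keeps host edge (11,7,ck) outside the match image — the dangling condition fails, DPO blocks; SPO proceeds and side-deletes such edges)
deleted nodes (host ids): 11; images of deleted pattern edges: (11,0,c); (11,7,c); (11,9,c)
spo result:
nodes: 0:vx, 2:vx, 4:vx, 6:vx, 7:vx, 9:vx, 12:tri, 14:tri, 15:vx, 16:vx, 17:vx, 18:tri, 19:tri, 20:tri, 21:tri
edges: (12,0,c); (12,2,c); (12,6,c); (12,6,ck); (14,0,c); (14,0,ck); (14,4,c); (14,7,c); (18,9,c); (18,15,c); (18,17,c); (19,0,c); (19,15,c); (19,16,c); (20,7,c); (20,16,c); (20,17,c); (21,15,c); (21,16,c); (21,17,c)


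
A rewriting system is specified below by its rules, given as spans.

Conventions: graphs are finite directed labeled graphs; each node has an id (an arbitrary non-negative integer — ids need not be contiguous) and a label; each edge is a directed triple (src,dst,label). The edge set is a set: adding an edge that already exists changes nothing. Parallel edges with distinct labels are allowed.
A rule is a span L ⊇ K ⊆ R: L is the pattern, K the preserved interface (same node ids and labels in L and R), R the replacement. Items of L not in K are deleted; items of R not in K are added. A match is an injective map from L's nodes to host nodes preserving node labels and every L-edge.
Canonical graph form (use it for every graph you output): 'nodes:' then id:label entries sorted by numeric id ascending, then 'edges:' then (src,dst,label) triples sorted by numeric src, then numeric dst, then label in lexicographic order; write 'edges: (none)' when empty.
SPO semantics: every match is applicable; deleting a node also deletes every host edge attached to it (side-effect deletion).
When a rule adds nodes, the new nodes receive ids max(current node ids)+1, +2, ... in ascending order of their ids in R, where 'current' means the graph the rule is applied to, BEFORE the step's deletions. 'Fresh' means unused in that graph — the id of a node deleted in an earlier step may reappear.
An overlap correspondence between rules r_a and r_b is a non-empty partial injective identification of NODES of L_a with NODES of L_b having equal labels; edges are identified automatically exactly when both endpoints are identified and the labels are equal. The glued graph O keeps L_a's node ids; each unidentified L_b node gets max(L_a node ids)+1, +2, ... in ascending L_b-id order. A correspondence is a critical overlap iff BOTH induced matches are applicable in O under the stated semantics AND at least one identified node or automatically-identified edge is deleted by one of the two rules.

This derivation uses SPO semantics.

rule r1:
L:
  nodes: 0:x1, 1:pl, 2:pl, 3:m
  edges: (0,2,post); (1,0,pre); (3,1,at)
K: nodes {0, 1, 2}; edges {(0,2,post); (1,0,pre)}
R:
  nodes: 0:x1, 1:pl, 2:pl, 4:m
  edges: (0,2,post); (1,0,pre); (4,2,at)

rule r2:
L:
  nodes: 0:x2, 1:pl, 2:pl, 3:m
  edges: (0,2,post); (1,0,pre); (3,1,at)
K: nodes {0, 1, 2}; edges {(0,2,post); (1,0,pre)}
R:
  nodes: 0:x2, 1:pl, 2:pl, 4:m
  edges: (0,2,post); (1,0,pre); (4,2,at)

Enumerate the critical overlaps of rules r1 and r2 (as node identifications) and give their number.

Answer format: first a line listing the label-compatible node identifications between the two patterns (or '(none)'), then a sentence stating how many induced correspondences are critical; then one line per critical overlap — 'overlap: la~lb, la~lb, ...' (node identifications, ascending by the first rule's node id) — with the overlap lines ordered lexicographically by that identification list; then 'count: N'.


label-compatible node identifications between L(r1) and L(r2): 1~1, 1~2, 2~1, 2~2, 3~3
7 of the induced correspondences are critical overlaps of r1 and r2.
overlap: 1~1, 2~2, 3~3
overlap: 1~1, 3~3
overlap: 1~2, 2~1, 3~3
overlap: 1~2, 3~3
overlap: 2~1, 3~3
overlap: 2~2, 3~3
overlap: 3~3
count: 7


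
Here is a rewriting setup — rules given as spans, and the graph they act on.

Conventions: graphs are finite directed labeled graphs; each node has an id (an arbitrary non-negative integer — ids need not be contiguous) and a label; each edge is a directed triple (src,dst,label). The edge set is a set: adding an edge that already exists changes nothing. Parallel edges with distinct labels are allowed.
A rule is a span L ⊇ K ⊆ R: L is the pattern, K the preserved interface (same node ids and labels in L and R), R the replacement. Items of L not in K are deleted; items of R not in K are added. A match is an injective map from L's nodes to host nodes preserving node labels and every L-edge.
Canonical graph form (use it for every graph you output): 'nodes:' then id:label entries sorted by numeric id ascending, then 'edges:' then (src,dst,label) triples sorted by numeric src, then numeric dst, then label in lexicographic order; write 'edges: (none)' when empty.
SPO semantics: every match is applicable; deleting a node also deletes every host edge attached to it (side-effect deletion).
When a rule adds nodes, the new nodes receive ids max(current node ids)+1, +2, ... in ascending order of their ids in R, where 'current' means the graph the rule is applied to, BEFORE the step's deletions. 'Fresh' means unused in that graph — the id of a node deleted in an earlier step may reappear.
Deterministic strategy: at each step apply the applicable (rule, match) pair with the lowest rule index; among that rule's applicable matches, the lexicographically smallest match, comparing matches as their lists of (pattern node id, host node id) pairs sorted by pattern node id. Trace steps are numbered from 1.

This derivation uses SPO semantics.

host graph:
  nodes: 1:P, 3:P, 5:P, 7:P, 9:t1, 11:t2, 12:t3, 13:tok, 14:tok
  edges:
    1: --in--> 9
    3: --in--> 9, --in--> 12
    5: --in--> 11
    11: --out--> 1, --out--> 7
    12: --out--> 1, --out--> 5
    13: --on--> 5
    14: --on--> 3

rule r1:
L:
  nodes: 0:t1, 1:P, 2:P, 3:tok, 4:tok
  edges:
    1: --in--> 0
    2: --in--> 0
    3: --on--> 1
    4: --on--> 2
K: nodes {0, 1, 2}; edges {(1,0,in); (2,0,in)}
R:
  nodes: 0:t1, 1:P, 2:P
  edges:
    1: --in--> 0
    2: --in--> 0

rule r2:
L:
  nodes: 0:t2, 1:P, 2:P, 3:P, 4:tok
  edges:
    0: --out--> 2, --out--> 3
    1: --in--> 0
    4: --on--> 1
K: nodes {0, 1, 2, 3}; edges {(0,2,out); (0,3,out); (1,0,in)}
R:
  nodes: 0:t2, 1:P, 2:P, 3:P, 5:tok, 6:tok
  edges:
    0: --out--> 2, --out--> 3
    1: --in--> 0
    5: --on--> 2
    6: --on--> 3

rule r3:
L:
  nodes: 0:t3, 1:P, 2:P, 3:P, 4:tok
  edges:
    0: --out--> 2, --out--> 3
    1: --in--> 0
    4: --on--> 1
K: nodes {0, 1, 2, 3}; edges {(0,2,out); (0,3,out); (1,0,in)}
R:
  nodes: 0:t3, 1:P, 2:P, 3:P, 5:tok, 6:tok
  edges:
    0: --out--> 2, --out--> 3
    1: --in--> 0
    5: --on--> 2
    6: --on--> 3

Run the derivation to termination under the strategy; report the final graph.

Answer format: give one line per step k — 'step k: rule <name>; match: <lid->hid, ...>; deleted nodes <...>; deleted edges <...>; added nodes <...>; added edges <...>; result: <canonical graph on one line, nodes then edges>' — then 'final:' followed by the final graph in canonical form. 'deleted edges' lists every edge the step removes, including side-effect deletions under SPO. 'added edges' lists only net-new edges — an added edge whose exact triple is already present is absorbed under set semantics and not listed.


step 1: rule r2; match: 0->11, 1->5, 2->1, 3->7, 4->13; deleted nodes 13; deleted edges (13,5,on); added nodes 15, 16; added edges (15,1,on); (16,7,on); result: nodes: 1:P, 3:P, 5:P, 7:P, 9:t1, 11:t2, 12:t3, 14:tok, 15:tok, 16:tok edges: (1,9,in); (3,9,in); (3,12,in); (5,11,in); (11,1,out); (11,7,out); (12,1,out); (12,5,out); (14,3,on); (15,1,on); (16,7,on)
step 2: rule r1; match: 0->9, 1->1, 2->3, 3->15, 4->14; deleted nodes 14, 15; deleted edges (14,3,on); (15,1,on); added nodes (none); added edges (none); result: nodes: 1:P, 3:P, 5:P, 7:P, 9:t1, 11:t2, 12:t3, 16:tok edges: (1,9,in); (3,9,in); (3,12,in); (5,11,in); (11,1,out); (11,7,out); (12,1,out); (12,5,out); (16,7,on)
final:
nodes: 1:P, 3:P, 5:P, 7:P, 9:t1, 11:t2, 12:t3, 16:tok
edges: (1,9,in); (3,9,in); (3,12,in); (5,11,in); (11,1,out); (11,7,out); (12,1,out); (12,5,out); (16,7,on)


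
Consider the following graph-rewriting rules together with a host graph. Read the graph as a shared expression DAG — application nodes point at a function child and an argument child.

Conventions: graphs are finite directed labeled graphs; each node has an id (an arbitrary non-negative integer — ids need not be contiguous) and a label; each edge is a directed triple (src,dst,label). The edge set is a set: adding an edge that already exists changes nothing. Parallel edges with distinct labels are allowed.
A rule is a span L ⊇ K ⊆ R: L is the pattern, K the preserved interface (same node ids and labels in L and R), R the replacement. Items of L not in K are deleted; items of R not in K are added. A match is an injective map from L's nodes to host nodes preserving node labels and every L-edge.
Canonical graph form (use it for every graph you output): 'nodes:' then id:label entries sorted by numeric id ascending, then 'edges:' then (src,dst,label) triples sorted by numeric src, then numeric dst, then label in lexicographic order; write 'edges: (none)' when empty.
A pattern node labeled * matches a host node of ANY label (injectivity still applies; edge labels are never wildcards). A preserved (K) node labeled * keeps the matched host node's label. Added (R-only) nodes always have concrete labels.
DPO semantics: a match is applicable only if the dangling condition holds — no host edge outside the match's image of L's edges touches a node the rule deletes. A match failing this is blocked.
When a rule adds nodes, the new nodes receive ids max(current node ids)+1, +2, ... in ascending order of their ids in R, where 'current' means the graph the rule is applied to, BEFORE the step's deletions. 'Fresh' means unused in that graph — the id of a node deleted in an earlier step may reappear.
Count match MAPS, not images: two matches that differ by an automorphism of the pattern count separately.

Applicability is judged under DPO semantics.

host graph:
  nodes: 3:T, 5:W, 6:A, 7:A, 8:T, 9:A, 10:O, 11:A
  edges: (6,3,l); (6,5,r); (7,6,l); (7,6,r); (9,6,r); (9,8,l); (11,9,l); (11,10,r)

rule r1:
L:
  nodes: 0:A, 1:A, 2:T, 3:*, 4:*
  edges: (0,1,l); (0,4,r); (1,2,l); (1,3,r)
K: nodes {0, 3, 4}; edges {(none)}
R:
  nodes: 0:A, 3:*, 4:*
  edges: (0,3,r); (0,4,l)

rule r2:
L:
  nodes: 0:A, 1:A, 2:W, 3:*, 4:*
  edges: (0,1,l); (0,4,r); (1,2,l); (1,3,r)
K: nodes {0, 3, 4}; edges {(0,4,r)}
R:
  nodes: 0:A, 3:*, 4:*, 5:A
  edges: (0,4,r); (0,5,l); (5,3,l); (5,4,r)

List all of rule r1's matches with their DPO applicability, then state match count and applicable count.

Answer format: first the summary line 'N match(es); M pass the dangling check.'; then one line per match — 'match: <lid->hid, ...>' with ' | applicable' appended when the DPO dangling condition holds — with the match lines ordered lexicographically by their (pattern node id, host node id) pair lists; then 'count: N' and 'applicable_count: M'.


1 match(es); 1 pass the dangling check.
match: 0->11, 1->9, 2->8, 3->6, 4->10 | applicable
count: 1
applicable_count: 1


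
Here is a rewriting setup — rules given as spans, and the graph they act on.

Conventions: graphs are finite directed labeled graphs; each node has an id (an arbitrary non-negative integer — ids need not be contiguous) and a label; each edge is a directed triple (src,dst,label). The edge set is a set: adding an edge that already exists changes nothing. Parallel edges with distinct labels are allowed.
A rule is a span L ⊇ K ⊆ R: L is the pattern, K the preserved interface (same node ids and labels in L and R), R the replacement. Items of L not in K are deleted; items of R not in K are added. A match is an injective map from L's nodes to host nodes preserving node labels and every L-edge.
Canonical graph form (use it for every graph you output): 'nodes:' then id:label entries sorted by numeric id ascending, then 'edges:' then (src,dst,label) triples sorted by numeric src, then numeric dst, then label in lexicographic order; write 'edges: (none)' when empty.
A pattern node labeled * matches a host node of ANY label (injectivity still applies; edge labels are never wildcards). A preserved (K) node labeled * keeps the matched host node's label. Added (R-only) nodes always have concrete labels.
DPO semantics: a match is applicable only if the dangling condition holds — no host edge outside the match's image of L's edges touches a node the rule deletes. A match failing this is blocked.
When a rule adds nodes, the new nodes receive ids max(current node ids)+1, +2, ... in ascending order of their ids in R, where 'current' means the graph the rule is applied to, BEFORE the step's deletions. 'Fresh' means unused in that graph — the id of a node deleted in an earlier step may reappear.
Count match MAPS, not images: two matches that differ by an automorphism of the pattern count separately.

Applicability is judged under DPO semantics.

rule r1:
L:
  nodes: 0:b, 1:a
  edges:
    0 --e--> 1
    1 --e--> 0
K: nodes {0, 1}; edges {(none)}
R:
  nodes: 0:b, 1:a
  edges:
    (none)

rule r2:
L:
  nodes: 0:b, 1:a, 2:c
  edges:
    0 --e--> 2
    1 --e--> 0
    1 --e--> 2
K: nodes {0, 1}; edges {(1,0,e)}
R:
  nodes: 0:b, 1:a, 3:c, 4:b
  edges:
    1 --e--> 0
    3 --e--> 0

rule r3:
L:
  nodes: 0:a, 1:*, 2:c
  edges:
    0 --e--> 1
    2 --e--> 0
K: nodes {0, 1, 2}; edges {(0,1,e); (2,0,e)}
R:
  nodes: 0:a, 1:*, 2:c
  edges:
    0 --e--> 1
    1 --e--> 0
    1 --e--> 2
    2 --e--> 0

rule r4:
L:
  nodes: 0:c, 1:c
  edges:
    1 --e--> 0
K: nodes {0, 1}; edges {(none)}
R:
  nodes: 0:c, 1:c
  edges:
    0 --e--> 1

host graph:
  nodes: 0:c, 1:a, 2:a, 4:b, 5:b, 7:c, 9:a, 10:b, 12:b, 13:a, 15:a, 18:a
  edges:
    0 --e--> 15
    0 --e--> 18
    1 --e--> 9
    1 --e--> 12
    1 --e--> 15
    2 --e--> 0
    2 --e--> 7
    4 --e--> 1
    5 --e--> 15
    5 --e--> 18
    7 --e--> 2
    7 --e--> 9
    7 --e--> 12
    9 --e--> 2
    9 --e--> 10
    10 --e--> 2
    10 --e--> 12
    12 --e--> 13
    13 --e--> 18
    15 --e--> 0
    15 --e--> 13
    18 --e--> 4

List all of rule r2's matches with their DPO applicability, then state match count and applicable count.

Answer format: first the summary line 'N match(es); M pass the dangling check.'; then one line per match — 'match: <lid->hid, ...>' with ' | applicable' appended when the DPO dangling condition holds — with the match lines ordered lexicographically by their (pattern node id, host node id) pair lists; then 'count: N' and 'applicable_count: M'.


0 match(es); 0 pass the dangling check.
count: 0
applicable_count: 0


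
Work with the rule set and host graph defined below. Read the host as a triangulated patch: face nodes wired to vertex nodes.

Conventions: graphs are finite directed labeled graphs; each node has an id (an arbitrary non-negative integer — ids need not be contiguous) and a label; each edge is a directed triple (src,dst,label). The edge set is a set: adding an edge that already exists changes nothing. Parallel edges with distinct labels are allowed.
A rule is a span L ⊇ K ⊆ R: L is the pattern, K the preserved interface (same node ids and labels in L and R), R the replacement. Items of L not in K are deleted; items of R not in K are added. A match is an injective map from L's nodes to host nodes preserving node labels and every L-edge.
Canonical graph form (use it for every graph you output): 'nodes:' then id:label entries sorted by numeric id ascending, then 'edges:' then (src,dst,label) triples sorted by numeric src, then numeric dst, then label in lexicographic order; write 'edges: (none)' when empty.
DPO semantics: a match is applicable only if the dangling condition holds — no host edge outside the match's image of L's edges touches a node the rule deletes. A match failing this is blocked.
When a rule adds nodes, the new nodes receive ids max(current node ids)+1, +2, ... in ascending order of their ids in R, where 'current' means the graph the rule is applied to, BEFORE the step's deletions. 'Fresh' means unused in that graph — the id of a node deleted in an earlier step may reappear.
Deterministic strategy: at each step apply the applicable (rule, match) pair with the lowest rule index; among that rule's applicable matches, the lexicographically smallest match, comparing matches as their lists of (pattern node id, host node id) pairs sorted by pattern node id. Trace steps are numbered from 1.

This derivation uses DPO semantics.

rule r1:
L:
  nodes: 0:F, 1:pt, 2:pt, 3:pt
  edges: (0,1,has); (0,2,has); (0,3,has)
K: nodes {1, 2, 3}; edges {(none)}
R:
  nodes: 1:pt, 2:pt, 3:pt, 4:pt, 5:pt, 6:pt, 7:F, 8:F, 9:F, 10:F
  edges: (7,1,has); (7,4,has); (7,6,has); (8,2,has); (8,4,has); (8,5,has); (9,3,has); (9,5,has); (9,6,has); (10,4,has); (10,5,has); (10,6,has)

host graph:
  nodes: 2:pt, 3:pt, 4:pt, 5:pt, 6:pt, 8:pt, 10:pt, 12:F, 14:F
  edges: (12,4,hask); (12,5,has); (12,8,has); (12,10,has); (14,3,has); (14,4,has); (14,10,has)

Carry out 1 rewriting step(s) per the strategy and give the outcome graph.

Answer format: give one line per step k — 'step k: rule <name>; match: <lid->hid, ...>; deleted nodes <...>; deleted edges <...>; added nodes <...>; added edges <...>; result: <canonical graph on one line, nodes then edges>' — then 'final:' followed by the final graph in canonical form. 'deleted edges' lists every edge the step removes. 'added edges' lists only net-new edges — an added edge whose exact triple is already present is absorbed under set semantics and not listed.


step 1: rule r1; match: 0->14, 1->3, 2->4, 3->10; deleted nodes 14; deleted edges (14,3,has); (14,4,has); (14,10,has); added nodes 15, 16, 17, 18, 19, 20, 21; added edges (18,3,has); (18,15,has); (18,17,has); (19,4,has); (19,15,has); (19,16,has); (20,10,has); (20,16,has); (20,17,has); (21,15,has); (21,16,has); (21,17,has); result: nodes: 2:pt, 3:pt, 4:pt, 5:pt, 6:pt, 8:pt, 10:pt, 12:F, 15:pt, 16:pt, 17:pt, 18:F, 19:F, 20:F, 21:F edges: (12,4,hask); (12,5,has); (12,8,has); (12,10,has); (18,3,has); (18,15,has); (18,17,has); (19,4,has); (19,15,has); (19,16,has); (20,10,has); (20,16,has); (20,17,has); (21,15,has); (21,16,has); (21,17,has)
final:
nodes: 2:pt, 3:pt, 4:pt, 5:pt, 6:pt, 8:pt, 10:pt, 12:F, 15:pt, 16:pt, 17:pt, 18:F, 19:F, 20:F, 21:F
edges: (12,4,hask); (12,5,has); (12,8,has); (12,10,has); (18,3,has); (18,15,has); (18,17,has); (19,4,has); (19,15,has); (19,16,has); (20,10,has); (20,16,has); (20,17,has); (21,15,has); (21,16,has); (21,17,has)


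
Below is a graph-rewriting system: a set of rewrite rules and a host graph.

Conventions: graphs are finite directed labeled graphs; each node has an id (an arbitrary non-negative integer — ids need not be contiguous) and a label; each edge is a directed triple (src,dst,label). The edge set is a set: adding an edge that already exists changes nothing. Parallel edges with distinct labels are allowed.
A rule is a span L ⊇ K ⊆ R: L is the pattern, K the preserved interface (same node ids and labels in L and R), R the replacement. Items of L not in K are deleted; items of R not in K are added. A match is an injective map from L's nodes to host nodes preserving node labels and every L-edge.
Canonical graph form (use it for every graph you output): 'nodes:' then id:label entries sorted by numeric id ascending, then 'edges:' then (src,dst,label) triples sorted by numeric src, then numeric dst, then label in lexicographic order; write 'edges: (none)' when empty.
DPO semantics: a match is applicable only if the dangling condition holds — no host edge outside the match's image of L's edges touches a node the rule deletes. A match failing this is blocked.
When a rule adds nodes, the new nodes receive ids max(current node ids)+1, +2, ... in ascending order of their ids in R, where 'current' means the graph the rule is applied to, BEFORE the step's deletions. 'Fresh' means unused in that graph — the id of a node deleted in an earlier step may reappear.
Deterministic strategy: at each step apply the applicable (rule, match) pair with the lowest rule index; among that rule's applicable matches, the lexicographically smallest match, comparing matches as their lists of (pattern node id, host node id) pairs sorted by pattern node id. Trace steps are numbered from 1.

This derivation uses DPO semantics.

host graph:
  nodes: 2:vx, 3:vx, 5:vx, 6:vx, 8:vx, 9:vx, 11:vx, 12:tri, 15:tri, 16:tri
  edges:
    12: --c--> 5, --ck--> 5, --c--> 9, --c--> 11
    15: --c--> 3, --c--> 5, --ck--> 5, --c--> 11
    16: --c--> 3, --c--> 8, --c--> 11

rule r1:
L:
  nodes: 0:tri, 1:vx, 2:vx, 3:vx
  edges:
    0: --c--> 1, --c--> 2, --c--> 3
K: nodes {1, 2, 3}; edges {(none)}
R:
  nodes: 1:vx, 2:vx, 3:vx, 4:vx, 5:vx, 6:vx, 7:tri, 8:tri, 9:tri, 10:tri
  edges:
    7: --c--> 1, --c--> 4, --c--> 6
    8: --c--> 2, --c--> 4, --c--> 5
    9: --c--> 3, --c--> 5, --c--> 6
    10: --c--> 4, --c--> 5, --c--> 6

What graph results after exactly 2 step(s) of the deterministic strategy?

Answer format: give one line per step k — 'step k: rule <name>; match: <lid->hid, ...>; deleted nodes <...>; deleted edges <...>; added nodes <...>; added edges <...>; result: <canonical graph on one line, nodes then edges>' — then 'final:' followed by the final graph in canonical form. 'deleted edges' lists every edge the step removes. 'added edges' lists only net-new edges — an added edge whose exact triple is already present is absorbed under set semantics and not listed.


step 1: rule r1; match: 0->16, 1->3, 2->8, 3->11; deleted nodes 16; deleted edges (16,3,c); (16,8,c); (16,11,c); added nodes 17, 18, 19, 20, 21, 22, 23; added edges (20,3,c); (20,17,c); (20,19,c); (21,8,c); (21,17,c); (21,18,c); (22,11,c); (22,18,c); (22,19,c); (23,17,c); (23,18,c); (23,19,c); result: nodes: 2:vx, 3:vx, 5:vx, 6:vx, 8:vx, 9:vx, 11:vx, 12:tri, 15:tri, 17:vx, 18:vx, 19:vx, 20:tri, 21:tri, 22:tri, 23:tri edges: (12,5,c); (12,5,ck); (12,9,c); (12,11,c); (15,3,c); (15,5,c); (15,5,ck); (15,11,c); (20,3,c); (20,17,c); (20,19,c); (21,8,c); (21,17,c); (21,18,c); (22,11,c); (22,18,c); (22,19,c); (23,17,c); (23,18,c); (23,19,c)
step 2: rule r1; match: 0->20, 1->3, 2->17, 3->19; deleted nodes 20; deleted edges (20,3,c); (20,17,c); (20,19,c); added nodes 24, 25, 26, 27, 28, 29, 30; added edges (27,3,c); (27,24,c); (27,26,c); (28,17,c); (28,24,c); (28,25,c); (29,19,c); (29,25,c); (29,26,c); (30,24,c); (30,25,c); (30,26,c); result: nodes: 2:vx, 3:vx, 5:vx, 6:vx, 8:vx, 9:vx, 11:vx, 12:tri, 15:tri, 17:vx, 18:vx, 19:vx, 21:tri, 22:tri, 23:tri, 24:vx, 25:vx, 26:vx, 27:tri, 28:tri, 29:tri, 30:tri edges: (12,5,c); (12,5,ck); (12,9,c); (12,11,c); (15,3,c); (15,5,c); (15,5,ck); (15,11,c); (21,8,c); (21,17,c); (21,18,c); (22,11,c); (22,18,c); (22,19,c); (23,17,c); (23,18,c); (23,19,c); (27,3,c); (27,24,c); (27,26,c); (28,17,c); (28,24,c); (28,25,c); (29,19,c); (29,25,c); (29,26,c); (30,24,c); (30,25,c); (30,26,c)
final:
nodes: 2:vx, 3:vx, 5:vx, 6:vx, 8:vx, 9:vx, 11:vx, 12:tri, 15:tri, 17:vx, 18:vx, 19:vx, 21:tri, 22:tri, 23:tri, 24:vx, 25:vx, 26:vx, 27:tri, 28:tri, 29:tri, 30:tri
edges: (12,5,c); (12,5,ck); (12,9,c); (12,11,c); (15,3,c); (15,5,c); (15,5,ck); (15,11,c); (21,8,c); (21,17,c); (21,18,c); (22,11,c); (22,18,c); (22,19,c); (23,17,c); (23,18,c); (23,19,c); (27,3,c); (27,24,c); (27,26,c); (28,17,c); (28,24,c); (28,25,c); (29,19,c); (29,25,c); (29,26,c); (30,24,c); (30,25,c); (30,26,c)
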